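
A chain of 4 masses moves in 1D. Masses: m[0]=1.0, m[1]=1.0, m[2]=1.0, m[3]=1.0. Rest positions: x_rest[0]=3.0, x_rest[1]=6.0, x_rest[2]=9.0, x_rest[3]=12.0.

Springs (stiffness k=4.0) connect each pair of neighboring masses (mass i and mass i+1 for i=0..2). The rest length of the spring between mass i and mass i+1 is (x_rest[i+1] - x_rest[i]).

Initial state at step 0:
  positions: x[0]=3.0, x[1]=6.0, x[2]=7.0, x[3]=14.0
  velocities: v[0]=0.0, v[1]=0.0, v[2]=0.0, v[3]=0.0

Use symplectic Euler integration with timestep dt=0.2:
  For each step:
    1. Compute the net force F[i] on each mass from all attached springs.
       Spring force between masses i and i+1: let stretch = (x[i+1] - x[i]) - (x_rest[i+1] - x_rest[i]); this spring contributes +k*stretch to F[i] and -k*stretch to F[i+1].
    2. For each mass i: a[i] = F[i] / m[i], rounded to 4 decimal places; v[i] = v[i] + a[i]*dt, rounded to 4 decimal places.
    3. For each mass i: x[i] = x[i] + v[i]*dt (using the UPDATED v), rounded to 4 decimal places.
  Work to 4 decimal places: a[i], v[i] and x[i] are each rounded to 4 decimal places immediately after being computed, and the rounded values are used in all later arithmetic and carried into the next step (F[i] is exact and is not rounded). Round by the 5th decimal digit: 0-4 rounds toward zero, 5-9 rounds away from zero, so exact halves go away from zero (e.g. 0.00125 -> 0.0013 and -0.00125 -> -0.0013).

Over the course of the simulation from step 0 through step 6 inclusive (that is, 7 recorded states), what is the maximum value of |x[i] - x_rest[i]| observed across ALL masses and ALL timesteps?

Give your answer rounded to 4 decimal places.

Answer: 2.1757

Derivation:
Step 0: x=[3.0000 6.0000 7.0000 14.0000] v=[0.0000 0.0000 0.0000 0.0000]
Step 1: x=[3.0000 5.6800 7.9600 13.3600] v=[0.0000 -1.6000 4.8000 -3.2000]
Step 2: x=[2.9488 5.2960 9.4192 12.3360] v=[-0.2560 -1.9200 7.2960 -5.1200]
Step 3: x=[2.7932 5.1962 10.6854 11.3253] v=[-0.7782 -0.4992 6.3309 -5.0534]
Step 4: x=[2.5420 5.5902 11.1757 10.6922] v=[-1.2558 1.9698 2.4515 -3.1653]
Step 5: x=[2.2986 6.3901 10.6950 10.6165] v=[-1.2172 3.9996 -2.4037 -0.3785]
Step 6: x=[2.2298 7.2242 9.5129 11.0334] v=[-0.3440 4.1703 -5.9104 2.0843]
Max displacement = 2.1757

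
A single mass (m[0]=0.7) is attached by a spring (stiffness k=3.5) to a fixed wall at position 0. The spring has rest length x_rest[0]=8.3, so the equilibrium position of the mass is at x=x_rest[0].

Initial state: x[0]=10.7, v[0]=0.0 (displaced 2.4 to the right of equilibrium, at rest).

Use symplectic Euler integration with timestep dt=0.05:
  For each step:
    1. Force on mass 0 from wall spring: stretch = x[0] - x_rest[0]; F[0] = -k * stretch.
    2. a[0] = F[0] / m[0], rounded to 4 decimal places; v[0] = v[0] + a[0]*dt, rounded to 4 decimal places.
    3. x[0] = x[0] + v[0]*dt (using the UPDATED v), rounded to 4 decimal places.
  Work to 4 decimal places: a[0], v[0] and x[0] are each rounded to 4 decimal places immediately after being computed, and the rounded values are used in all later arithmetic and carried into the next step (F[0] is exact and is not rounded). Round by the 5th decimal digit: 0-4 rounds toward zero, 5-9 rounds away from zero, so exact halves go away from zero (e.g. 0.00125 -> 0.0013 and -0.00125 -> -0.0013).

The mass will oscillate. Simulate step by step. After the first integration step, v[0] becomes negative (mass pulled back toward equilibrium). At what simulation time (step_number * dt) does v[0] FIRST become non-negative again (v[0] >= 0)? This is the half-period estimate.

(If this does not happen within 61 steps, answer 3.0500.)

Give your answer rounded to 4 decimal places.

Step 0: x=[10.7000] v=[0.0000]
Step 1: x=[10.6700] v=[-0.6000]
Step 2: x=[10.6104] v=[-1.1925]
Step 3: x=[10.5219] v=[-1.7701]
Step 4: x=[10.4056] v=[-2.3256]
Step 5: x=[10.2630] v=[-2.8520]
Step 6: x=[10.0959] v=[-3.3428]
Step 7: x=[9.9063] v=[-3.7918]
Step 8: x=[9.6966] v=[-4.1934]
Step 9: x=[9.4695] v=[-4.5426]
Step 10: x=[9.2278] v=[-4.8350]
Step 11: x=[8.9745] v=[-5.0670]
Step 12: x=[8.7127] v=[-5.2356]
Step 13: x=[8.4458] v=[-5.3388]
Step 14: x=[8.1770] v=[-5.3753]
Step 15: x=[7.9098] v=[-5.3446]
Step 16: x=[7.6474] v=[-5.2471]
Step 17: x=[7.3932] v=[-5.0840]
Step 18: x=[7.1503] v=[-4.8573]
Step 19: x=[6.9218] v=[-4.5699]
Step 20: x=[6.7105] v=[-4.2254]
Step 21: x=[6.5191] v=[-3.8280]
Step 22: x=[6.3500] v=[-3.3828]
Step 23: x=[6.2052] v=[-2.8953]
Step 24: x=[6.0866] v=[-2.3716]
Step 25: x=[5.9957] v=[-1.8183]
Step 26: x=[5.9336] v=[-1.2422]
Step 27: x=[5.9011] v=[-0.6506]
Step 28: x=[5.8986] v=[-0.0509]
Step 29: x=[5.9261] v=[0.5495]
First v>=0 after going negative at step 29, time=1.4500

Answer: 1.4500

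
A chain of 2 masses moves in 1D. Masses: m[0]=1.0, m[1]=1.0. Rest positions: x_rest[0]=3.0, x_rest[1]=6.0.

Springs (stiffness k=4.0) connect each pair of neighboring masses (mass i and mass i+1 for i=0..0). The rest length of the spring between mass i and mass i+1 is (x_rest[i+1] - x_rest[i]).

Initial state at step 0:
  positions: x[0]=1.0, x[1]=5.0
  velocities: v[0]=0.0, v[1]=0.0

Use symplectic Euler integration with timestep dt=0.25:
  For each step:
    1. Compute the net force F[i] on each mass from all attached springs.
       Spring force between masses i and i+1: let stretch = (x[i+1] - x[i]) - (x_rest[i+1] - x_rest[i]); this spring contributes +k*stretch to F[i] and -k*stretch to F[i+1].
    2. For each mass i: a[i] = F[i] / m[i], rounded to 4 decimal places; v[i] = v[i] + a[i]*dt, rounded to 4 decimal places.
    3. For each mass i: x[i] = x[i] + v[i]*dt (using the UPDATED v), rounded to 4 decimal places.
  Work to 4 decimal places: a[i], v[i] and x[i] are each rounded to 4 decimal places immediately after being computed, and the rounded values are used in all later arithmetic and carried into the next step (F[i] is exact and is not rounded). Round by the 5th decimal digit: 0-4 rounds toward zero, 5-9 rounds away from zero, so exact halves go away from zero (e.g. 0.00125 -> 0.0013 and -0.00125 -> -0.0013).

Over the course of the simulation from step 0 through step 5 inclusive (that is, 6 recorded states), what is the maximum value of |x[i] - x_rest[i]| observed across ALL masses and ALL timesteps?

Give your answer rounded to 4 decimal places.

Step 0: x=[1.0000 5.0000] v=[0.0000 0.0000]
Step 1: x=[1.2500 4.7500] v=[1.0000 -1.0000]
Step 2: x=[1.6250 4.3750] v=[1.5000 -1.5000]
Step 3: x=[1.9375 4.0625] v=[1.2500 -1.2500]
Step 4: x=[2.0313 3.9688] v=[0.3750 -0.3750]
Step 5: x=[1.8594 4.1407] v=[-0.6875 0.6875]
Max displacement = 2.0312

Answer: 2.0312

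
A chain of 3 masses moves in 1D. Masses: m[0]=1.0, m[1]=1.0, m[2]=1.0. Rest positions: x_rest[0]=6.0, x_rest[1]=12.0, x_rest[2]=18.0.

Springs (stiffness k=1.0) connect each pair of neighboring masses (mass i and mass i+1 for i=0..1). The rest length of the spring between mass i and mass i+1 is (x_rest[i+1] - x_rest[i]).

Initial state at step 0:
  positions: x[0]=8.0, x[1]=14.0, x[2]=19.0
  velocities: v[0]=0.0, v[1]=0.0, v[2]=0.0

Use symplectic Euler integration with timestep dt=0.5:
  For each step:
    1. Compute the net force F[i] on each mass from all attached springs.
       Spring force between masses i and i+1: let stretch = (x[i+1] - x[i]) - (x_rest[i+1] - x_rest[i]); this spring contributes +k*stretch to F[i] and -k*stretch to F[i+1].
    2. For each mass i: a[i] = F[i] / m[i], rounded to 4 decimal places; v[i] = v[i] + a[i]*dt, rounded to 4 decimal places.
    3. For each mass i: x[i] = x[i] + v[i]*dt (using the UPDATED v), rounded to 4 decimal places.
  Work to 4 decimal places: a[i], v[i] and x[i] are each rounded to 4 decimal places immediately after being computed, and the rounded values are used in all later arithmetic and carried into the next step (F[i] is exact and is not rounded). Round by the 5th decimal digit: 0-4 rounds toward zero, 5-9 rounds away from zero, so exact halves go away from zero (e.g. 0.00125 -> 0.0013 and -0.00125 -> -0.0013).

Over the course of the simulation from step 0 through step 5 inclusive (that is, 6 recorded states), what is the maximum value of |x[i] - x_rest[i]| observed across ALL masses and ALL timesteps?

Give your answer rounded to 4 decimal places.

Answer: 2.1173

Derivation:
Step 0: x=[8.0000 14.0000 19.0000] v=[0.0000 0.0000 0.0000]
Step 1: x=[8.0000 13.7500 19.2500] v=[0.0000 -0.5000 0.5000]
Step 2: x=[7.9375 13.4375 19.6250] v=[-0.1250 -0.6250 0.7500]
Step 3: x=[7.7500 13.2969 19.9532] v=[-0.3750 -0.2813 0.6563]
Step 4: x=[7.4492 13.4336 20.1173] v=[-0.6016 0.2734 0.3282]
Step 5: x=[7.1445 13.7452 20.1105] v=[-0.6094 0.6231 -0.0137]
Max displacement = 2.1173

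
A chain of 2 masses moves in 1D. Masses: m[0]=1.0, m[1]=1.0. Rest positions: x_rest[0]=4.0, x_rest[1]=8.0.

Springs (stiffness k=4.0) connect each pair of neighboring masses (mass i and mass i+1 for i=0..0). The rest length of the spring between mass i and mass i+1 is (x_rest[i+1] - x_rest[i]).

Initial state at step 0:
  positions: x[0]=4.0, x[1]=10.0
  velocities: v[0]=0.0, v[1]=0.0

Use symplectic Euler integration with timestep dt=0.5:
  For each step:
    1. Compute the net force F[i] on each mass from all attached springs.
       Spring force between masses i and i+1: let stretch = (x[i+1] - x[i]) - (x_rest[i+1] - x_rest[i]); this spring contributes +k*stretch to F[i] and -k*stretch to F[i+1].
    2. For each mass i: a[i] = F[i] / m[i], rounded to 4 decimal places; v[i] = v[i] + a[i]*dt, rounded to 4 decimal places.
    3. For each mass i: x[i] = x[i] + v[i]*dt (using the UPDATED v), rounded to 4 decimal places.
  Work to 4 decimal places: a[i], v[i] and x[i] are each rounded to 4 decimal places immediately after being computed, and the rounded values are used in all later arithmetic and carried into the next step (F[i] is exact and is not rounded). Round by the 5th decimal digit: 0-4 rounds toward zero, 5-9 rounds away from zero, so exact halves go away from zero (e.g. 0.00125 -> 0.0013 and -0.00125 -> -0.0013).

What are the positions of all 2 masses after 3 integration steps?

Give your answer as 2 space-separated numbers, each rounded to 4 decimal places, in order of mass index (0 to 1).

Step 0: x=[4.0000 10.0000] v=[0.0000 0.0000]
Step 1: x=[6.0000 8.0000] v=[4.0000 -4.0000]
Step 2: x=[6.0000 8.0000] v=[0.0000 0.0000]
Step 3: x=[4.0000 10.0000] v=[-4.0000 4.0000]

Answer: 4.0000 10.0000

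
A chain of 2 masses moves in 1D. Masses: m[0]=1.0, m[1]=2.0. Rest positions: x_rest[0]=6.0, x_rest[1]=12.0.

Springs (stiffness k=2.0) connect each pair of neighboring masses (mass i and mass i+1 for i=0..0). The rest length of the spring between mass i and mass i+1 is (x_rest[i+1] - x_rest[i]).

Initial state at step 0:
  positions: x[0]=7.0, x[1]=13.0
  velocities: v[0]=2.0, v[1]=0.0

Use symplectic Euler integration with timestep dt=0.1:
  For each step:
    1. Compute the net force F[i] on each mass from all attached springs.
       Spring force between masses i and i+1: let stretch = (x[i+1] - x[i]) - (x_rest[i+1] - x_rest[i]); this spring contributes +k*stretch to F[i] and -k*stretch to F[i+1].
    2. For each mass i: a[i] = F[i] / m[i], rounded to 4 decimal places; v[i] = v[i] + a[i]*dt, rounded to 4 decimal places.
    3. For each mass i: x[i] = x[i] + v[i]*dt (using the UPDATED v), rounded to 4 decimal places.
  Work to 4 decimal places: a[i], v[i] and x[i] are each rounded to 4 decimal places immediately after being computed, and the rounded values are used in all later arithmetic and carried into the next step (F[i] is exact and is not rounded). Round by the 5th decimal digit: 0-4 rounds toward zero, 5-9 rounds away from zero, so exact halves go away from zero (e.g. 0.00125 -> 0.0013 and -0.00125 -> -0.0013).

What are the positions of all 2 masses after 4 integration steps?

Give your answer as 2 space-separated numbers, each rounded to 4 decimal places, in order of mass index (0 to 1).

Step 0: x=[7.0000 13.0000] v=[2.0000 0.0000]
Step 1: x=[7.2000 13.0000] v=[2.0000 0.0000]
Step 2: x=[7.3960 13.0020] v=[1.9600 0.0200]
Step 3: x=[7.5841 13.0079] v=[1.8812 0.0594]
Step 4: x=[7.7607 13.0196] v=[1.7660 0.1170]

Answer: 7.7607 13.0196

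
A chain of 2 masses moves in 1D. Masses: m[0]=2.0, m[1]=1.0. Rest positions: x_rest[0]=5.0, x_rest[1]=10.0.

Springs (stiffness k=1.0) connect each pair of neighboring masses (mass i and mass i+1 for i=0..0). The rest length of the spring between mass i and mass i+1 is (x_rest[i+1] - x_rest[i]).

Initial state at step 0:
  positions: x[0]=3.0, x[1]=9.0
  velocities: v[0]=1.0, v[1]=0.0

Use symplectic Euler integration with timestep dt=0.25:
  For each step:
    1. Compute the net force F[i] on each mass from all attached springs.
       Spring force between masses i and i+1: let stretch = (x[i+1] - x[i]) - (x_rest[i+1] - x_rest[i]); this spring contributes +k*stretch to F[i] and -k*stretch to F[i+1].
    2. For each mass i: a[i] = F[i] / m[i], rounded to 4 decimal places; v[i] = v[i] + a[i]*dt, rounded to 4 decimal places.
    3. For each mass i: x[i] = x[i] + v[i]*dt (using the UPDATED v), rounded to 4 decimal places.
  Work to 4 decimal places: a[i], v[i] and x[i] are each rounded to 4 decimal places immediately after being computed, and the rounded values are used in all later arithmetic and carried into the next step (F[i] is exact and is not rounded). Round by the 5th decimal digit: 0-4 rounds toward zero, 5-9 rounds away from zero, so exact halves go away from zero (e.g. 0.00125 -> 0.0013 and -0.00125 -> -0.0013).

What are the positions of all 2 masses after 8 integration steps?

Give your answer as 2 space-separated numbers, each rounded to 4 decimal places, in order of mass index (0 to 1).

Step 0: x=[3.0000 9.0000] v=[1.0000 0.0000]
Step 1: x=[3.2813 8.9375] v=[1.1250 -0.2500]
Step 2: x=[3.5831 8.8340] v=[1.2070 -0.4141]
Step 3: x=[3.8927 8.7148] v=[1.2384 -0.4768]
Step 4: x=[4.1968 8.6067] v=[1.2162 -0.4323]
Step 5: x=[4.4824 8.5355] v=[1.1424 -0.2848]
Step 6: x=[4.7384 8.5235] v=[1.0240 -0.0481]
Step 7: x=[4.9564 8.5874] v=[0.8721 0.2556]
Step 8: x=[5.1317 8.7369] v=[0.7010 0.5979]

Answer: 5.1317 8.7369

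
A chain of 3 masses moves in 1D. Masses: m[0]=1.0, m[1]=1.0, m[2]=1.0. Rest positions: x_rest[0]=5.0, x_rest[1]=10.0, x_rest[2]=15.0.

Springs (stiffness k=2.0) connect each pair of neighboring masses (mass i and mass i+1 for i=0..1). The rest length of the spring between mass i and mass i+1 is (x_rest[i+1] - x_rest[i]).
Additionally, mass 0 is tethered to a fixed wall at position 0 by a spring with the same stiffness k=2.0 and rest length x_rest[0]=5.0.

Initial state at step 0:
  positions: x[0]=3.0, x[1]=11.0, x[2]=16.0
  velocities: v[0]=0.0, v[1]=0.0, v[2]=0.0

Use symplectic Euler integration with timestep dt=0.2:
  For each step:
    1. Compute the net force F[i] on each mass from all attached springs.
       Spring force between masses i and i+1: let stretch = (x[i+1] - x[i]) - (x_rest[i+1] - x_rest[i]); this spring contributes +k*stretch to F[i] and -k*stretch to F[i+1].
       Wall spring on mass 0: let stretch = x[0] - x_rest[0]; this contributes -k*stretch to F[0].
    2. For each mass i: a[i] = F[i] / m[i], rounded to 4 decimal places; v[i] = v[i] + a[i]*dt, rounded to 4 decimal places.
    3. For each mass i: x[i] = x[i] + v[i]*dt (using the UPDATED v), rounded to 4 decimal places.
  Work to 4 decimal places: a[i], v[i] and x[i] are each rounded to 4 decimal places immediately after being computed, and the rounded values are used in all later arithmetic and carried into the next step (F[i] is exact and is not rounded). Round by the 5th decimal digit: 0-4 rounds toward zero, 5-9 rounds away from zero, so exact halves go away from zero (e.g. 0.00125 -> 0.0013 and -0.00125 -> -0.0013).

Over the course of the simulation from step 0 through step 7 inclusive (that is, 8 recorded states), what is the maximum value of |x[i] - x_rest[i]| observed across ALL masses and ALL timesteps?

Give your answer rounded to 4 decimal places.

Step 0: x=[3.0000 11.0000 16.0000] v=[0.0000 0.0000 0.0000]
Step 1: x=[3.4000 10.7600 16.0000] v=[2.0000 -1.2000 0.0000]
Step 2: x=[4.1168 10.3504 15.9808] v=[3.5840 -2.0480 -0.0960]
Step 3: x=[5.0029 9.8925 15.9112] v=[4.4307 -2.2893 -0.3482]
Step 4: x=[5.8800 9.5250 15.7601] v=[4.3854 -1.8377 -0.7557]
Step 5: x=[6.5783 9.3647 15.5102] v=[3.4914 -0.8017 -1.2497]
Step 6: x=[6.9732 9.4731 15.1686] v=[1.9746 0.5419 -1.7079]
Step 7: x=[7.0103 9.8371 14.7714] v=[0.1853 1.8201 -1.9861]
Max displacement = 2.0103

Answer: 2.0103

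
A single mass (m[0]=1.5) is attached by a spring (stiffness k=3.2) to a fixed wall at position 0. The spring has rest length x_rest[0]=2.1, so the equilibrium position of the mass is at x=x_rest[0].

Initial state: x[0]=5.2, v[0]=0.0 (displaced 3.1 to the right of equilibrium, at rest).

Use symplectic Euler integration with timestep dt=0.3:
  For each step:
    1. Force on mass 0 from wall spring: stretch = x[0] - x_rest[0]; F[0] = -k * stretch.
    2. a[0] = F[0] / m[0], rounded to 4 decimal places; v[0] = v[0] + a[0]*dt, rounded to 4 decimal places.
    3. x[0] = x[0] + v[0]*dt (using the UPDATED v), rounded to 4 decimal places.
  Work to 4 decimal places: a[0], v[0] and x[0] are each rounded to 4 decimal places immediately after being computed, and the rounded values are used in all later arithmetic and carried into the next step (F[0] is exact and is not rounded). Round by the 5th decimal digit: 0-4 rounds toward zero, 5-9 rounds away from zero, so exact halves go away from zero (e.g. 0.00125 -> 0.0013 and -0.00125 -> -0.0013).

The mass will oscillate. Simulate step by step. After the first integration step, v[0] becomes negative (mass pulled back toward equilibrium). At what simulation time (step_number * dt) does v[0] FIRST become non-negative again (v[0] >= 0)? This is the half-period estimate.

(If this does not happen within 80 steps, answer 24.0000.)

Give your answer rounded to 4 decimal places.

Answer: 2.4000

Derivation:
Step 0: x=[5.2000] v=[0.0000]
Step 1: x=[4.6048] v=[-1.9840]
Step 2: x=[3.5287] v=[-3.5871]
Step 3: x=[2.1783] v=[-4.5015]
Step 4: x=[0.8128] v=[-4.5516]
Step 5: x=[-0.3055] v=[-3.7278]
Step 6: x=[-0.9620] v=[-2.1883]
Step 7: x=[-1.0306] v=[-0.2286]
Step 8: x=[-0.4981] v=[1.7750]
First v>=0 after going negative at step 8, time=2.4000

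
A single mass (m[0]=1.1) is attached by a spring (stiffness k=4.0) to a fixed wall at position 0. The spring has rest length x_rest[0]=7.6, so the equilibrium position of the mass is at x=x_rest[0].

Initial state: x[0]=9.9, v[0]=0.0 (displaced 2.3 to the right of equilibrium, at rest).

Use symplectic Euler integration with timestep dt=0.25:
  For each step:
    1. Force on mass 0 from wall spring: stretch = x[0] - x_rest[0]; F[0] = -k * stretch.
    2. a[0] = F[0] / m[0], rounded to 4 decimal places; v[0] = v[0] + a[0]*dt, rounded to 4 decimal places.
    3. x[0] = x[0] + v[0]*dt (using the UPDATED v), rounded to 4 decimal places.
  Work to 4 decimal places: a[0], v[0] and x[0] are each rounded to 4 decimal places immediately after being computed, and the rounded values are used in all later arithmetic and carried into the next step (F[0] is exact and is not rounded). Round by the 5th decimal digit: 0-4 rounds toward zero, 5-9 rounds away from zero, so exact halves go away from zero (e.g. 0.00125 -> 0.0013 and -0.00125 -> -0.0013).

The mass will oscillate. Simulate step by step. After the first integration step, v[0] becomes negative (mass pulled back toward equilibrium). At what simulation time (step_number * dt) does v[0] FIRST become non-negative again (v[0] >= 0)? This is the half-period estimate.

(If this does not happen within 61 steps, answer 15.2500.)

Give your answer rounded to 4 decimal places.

Step 0: x=[9.9000] v=[0.0000]
Step 1: x=[9.3773] v=[-2.0909]
Step 2: x=[8.4507] v=[-3.7066]
Step 3: x=[7.3307] v=[-4.4800]
Step 4: x=[6.2719] v=[-4.2352]
Step 5: x=[5.5150] v=[-3.0278]
Step 6: x=[5.2319] v=[-1.1324]
Step 7: x=[5.4870] v=[1.0204]
First v>=0 after going negative at step 7, time=1.7500

Answer: 1.7500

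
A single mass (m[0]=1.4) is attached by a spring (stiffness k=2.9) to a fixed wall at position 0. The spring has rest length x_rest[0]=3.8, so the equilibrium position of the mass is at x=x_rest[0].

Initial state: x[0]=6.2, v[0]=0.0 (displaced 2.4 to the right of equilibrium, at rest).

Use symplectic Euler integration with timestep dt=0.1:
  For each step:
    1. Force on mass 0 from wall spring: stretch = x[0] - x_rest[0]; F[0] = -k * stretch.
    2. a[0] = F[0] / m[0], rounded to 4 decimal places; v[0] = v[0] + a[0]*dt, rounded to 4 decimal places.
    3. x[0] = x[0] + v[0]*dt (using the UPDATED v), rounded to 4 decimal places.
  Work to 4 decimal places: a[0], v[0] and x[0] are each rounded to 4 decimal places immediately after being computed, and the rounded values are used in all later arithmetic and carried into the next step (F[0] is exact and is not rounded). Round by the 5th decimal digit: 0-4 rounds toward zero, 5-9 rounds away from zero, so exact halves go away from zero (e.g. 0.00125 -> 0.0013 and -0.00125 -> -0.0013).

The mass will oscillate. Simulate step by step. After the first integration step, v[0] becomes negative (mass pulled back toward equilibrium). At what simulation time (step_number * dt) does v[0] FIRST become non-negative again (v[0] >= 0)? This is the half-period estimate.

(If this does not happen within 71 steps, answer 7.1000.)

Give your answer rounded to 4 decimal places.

Answer: 2.2000

Derivation:
Step 0: x=[6.2000] v=[0.0000]
Step 1: x=[6.1503] v=[-0.4971]
Step 2: x=[6.0519] v=[-0.9840]
Step 3: x=[5.9069] v=[-1.4505]
Step 4: x=[5.7182] v=[-1.8869]
Step 5: x=[5.4898] v=[-2.2842]
Step 6: x=[5.2264] v=[-2.6342]
Step 7: x=[4.9334] v=[-2.9297]
Step 8: x=[4.6170] v=[-3.1645]
Step 9: x=[4.2836] v=[-3.3337]
Step 10: x=[3.9402] v=[-3.4339]
Step 11: x=[3.5939] v=[-3.4629]
Step 12: x=[3.2519] v=[-3.4202]
Step 13: x=[2.9212] v=[-3.3067]
Step 14: x=[2.6087] v=[-3.1247]
Step 15: x=[2.3209] v=[-2.8779]
Step 16: x=[2.0638] v=[-2.5715]
Step 17: x=[1.8426] v=[-2.2119]
Step 18: x=[1.6620] v=[-1.8064]
Step 19: x=[1.5257] v=[-1.3635]
Step 20: x=[1.4365] v=[-0.8924]
Step 21: x=[1.3962] v=[-0.4028]
Step 22: x=[1.4057] v=[0.0951]
First v>=0 after going negative at step 22, time=2.2000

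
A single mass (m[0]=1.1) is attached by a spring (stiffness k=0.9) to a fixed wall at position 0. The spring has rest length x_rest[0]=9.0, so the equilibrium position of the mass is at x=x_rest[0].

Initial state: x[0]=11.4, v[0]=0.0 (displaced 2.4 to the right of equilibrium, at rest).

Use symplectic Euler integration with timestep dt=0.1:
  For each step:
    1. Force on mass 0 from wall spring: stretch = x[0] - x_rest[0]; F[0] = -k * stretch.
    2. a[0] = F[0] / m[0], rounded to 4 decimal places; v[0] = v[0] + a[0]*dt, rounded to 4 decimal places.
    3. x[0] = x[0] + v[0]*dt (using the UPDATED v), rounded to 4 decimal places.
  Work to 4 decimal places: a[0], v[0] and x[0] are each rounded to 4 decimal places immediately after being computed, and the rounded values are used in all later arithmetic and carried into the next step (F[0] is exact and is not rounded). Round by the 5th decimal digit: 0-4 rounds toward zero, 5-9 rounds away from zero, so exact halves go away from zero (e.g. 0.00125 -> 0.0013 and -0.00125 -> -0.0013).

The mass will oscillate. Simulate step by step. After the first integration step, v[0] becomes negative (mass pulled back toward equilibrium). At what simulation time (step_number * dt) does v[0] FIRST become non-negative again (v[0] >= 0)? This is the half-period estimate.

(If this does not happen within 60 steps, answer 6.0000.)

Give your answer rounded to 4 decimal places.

Answer: 3.5000

Derivation:
Step 0: x=[11.4000] v=[0.0000]
Step 1: x=[11.3804] v=[-0.1964]
Step 2: x=[11.3413] v=[-0.3912]
Step 3: x=[11.2830] v=[-0.5828]
Step 4: x=[11.2060] v=[-0.7696]
Step 5: x=[11.1110] v=[-0.9501]
Step 6: x=[10.9987] v=[-1.1228]
Step 7: x=[10.8701] v=[-1.2863]
Step 8: x=[10.7262] v=[-1.4393]
Step 9: x=[10.5682] v=[-1.5805]
Step 10: x=[10.3973] v=[-1.7088]
Step 11: x=[10.2150] v=[-1.8231]
Step 12: x=[10.0228] v=[-1.9225]
Step 13: x=[9.8222] v=[-2.0062]
Step 14: x=[9.6149] v=[-2.0735]
Step 15: x=[9.4025] v=[-2.1238]
Step 16: x=[9.1868] v=[-2.1567]
Step 17: x=[8.9696] v=[-2.1720]
Step 18: x=[8.7527] v=[-2.1695]
Step 19: x=[8.5378] v=[-2.1493]
Step 20: x=[8.3267] v=[-2.1115]
Step 21: x=[8.1211] v=[-2.0564]
Step 22: x=[7.9227] v=[-1.9845]
Step 23: x=[7.7331] v=[-1.8964]
Step 24: x=[7.5538] v=[-1.7927]
Step 25: x=[7.3864] v=[-1.6744]
Step 26: x=[7.2322] v=[-1.5424]
Step 27: x=[7.0924] v=[-1.3978]
Step 28: x=[6.9682] v=[-1.2417]
Step 29: x=[6.8607] v=[-1.0755]
Step 30: x=[6.7707] v=[-0.9005]
Step 31: x=[6.6989] v=[-0.7181]
Step 32: x=[6.6459] v=[-0.5298]
Step 33: x=[6.6122] v=[-0.3372]
Step 34: x=[6.5980] v=[-0.1418]
Step 35: x=[6.6035] v=[0.0547]
First v>=0 after going negative at step 35, time=3.5000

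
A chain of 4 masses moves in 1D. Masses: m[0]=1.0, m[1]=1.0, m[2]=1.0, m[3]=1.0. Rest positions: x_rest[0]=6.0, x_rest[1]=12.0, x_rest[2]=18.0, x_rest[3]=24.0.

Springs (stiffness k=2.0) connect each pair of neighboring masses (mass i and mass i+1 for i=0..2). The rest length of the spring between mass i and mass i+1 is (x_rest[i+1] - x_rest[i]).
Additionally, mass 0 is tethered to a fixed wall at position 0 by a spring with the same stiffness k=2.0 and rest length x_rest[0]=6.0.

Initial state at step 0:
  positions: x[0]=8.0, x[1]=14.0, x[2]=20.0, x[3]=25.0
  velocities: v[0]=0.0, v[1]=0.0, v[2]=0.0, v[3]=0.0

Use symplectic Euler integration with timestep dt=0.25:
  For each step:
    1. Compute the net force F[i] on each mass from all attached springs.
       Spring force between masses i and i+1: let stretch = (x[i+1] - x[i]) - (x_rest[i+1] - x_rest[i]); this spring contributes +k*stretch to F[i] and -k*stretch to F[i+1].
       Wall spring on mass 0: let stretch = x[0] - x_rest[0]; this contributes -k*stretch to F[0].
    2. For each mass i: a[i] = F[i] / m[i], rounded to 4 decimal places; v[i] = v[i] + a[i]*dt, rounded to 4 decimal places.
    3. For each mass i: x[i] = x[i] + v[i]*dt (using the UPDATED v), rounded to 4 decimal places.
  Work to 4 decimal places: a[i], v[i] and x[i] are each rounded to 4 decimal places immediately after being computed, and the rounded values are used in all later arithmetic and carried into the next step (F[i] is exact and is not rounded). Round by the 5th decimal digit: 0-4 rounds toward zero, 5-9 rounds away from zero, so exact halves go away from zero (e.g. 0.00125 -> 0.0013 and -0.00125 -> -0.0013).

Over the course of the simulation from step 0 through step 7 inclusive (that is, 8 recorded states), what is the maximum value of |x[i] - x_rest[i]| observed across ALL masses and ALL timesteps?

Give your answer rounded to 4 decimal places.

Answer: 2.1002

Derivation:
Step 0: x=[8.0000 14.0000 20.0000 25.0000] v=[0.0000 0.0000 0.0000 0.0000]
Step 1: x=[7.7500 14.0000 19.8750 25.1250] v=[-1.0000 0.0000 -0.5000 0.5000]
Step 2: x=[7.3125 13.9531 19.6719 25.3438] v=[-1.7500 -0.1875 -0.8125 0.8750]
Step 3: x=[6.7910 13.7910 19.4629 25.6036] v=[-2.0860 -0.6484 -0.8360 1.0391]
Step 4: x=[6.2956 13.4629 19.3125 25.8458] v=[-1.9815 -1.3125 -0.6016 0.9688]
Step 5: x=[5.9092 12.9701 19.2476 26.0214] v=[-1.5457 -1.9714 -0.2598 0.7022]
Step 6: x=[5.6667 12.3793 19.2447 26.1002] v=[-0.9699 -2.3631 -0.0117 0.3153]
Step 7: x=[5.5550 11.8076 19.2405 26.0721] v=[-0.4470 -2.2867 -0.0167 -0.1125]
Max displacement = 2.1002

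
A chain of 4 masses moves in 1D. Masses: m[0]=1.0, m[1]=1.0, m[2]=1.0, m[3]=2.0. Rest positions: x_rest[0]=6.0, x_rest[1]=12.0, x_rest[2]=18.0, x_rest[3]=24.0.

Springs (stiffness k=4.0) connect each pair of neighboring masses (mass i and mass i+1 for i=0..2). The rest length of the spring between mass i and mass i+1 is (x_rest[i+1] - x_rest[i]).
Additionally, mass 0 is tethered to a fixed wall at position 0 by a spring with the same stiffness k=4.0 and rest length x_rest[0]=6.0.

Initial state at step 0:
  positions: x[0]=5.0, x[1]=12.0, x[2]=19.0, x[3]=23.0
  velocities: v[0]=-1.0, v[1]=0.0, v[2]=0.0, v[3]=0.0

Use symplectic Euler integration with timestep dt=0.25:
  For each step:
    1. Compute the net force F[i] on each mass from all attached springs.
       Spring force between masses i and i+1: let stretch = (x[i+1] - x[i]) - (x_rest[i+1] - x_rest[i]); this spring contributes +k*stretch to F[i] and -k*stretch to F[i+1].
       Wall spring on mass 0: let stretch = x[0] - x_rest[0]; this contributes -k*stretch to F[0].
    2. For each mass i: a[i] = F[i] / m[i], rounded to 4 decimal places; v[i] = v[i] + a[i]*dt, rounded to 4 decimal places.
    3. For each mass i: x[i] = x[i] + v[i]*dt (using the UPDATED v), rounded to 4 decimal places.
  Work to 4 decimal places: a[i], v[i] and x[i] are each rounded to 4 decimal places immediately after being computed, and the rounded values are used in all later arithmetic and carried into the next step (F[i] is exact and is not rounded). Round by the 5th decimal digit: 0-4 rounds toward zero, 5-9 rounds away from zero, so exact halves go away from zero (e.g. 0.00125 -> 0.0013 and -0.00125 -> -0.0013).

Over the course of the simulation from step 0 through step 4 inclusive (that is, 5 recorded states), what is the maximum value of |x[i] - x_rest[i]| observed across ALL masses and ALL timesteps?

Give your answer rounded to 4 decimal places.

Answer: 1.6972

Derivation:
Step 0: x=[5.0000 12.0000 19.0000 23.0000] v=[-1.0000 0.0000 0.0000 0.0000]
Step 1: x=[5.2500 12.0000 18.2500 23.2500] v=[1.0000 0.0000 -3.0000 1.0000]
Step 2: x=[5.8750 11.8750 17.1875 23.6250] v=[2.5000 -0.5000 -4.2500 1.5000]
Step 3: x=[6.5313 11.5781 16.4063 23.9453] v=[2.6250 -1.1875 -3.1250 1.2813]
Step 4: x=[6.8164 11.2266 16.3028 24.0733] v=[1.1405 -1.4061 -0.4142 0.5118]
Max displacement = 1.6972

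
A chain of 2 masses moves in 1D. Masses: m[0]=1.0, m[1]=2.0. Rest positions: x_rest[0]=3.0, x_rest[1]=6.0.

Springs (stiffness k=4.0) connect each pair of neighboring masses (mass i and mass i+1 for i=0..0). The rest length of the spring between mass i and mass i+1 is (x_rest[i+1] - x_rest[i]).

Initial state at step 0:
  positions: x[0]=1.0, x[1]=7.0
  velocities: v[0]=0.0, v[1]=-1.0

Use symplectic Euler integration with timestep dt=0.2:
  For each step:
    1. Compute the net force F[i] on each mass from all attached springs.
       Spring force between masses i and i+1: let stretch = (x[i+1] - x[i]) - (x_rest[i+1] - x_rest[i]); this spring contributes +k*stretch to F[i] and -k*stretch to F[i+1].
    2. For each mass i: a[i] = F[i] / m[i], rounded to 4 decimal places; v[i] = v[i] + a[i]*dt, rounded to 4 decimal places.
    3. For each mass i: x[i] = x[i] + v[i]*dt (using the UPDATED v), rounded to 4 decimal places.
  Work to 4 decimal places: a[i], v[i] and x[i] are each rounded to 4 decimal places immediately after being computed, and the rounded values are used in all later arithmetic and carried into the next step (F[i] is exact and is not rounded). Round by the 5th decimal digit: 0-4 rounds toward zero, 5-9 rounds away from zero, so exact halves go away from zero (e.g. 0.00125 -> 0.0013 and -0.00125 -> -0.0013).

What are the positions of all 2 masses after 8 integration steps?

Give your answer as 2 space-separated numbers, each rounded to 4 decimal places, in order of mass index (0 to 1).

Step 0: x=[1.0000 7.0000] v=[0.0000 -1.0000]
Step 1: x=[1.4800 6.5600] v=[2.4000 -2.2000]
Step 2: x=[2.2928 5.9536] v=[4.0640 -3.0320]
Step 3: x=[3.2113 5.2943] v=[4.5926 -3.2963]
Step 4: x=[3.9831 4.7084] v=[3.8590 -2.9295]
Step 5: x=[4.3909 4.3045] v=[2.0392 -2.0196]
Step 6: x=[4.3049 4.1475] v=[-0.4299 -0.7850]
Step 7: x=[3.7137 4.2431] v=[-2.9558 0.4780]
Step 8: x=[2.7272 4.5363] v=[-4.9323 1.4662]

Answer: 2.7272 4.5363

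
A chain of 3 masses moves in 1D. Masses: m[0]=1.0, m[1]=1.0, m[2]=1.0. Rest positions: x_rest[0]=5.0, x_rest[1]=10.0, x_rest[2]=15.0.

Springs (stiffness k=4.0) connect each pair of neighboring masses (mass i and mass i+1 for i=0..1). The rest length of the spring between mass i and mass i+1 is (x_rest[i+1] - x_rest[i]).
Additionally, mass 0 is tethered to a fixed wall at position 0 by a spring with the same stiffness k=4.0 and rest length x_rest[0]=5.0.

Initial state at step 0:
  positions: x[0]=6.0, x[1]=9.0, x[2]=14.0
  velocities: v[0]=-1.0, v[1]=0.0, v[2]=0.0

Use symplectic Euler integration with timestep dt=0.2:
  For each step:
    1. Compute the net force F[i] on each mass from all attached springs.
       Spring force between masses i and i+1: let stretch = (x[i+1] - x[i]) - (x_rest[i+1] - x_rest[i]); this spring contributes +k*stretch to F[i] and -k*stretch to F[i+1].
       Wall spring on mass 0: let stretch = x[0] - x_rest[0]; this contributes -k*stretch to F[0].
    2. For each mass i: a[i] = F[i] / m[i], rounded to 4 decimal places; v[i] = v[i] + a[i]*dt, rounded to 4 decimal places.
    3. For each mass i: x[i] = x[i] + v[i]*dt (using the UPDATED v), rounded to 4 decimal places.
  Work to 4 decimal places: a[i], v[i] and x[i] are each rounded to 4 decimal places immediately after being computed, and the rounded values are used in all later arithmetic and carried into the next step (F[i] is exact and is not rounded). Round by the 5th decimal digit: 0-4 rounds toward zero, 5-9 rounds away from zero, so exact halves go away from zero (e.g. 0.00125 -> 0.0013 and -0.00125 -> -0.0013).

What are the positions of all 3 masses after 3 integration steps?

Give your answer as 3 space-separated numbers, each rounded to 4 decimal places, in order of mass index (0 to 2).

Answer: 3.6802 10.0148 14.2140

Derivation:
Step 0: x=[6.0000 9.0000 14.0000] v=[-1.0000 0.0000 0.0000]
Step 1: x=[5.3200 9.3200 14.0000] v=[-3.4000 1.6000 0.0000]
Step 2: x=[4.4288 9.7488 14.0512] v=[-4.4560 2.1440 0.2560]
Step 3: x=[3.6802 10.0148 14.2140] v=[-3.7430 1.3299 0.8141]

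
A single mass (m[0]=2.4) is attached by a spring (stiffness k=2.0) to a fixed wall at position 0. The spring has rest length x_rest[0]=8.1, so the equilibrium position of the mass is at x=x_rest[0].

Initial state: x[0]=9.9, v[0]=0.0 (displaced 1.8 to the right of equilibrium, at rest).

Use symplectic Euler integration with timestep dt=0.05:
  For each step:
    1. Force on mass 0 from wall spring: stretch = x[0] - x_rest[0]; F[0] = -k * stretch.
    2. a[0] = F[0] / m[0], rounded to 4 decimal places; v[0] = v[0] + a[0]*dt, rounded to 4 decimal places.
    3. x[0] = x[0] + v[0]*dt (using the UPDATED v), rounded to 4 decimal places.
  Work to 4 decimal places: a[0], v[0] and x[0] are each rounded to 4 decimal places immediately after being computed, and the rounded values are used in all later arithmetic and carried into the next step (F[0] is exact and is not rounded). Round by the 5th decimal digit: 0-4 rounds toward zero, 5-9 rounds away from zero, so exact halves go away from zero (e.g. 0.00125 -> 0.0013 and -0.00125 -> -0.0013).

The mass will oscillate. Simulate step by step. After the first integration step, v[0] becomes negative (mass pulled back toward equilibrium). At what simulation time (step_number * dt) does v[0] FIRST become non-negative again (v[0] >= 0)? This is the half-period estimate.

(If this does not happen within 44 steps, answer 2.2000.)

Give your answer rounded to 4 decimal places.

Answer: 2.2000

Derivation:
Step 0: x=[9.9000] v=[0.0000]
Step 1: x=[9.8963] v=[-0.0750]
Step 2: x=[9.8888] v=[-0.1498]
Step 3: x=[9.8776] v=[-0.2243]
Step 4: x=[9.8627] v=[-0.2984]
Step 5: x=[9.8441] v=[-0.3718]
Step 6: x=[9.8219] v=[-0.4445]
Step 7: x=[9.7961] v=[-0.5162]
Step 8: x=[9.7668] v=[-0.5869]
Step 9: x=[9.7340] v=[-0.6564]
Step 10: x=[9.6978] v=[-0.7245]
Step 11: x=[9.6582] v=[-0.7911]
Step 12: x=[9.6154] v=[-0.8560]
Step 13: x=[9.5694] v=[-0.9191]
Step 14: x=[9.5204] v=[-0.9803]
Step 15: x=[9.4684] v=[-1.0395]
Step 16: x=[9.4136] v=[-1.0965]
Step 17: x=[9.3560] v=[-1.1512]
Step 18: x=[9.2958] v=[-1.2035]
Step 19: x=[9.2331] v=[-1.2533]
Step 20: x=[9.1681] v=[-1.3005]
Step 21: x=[9.1009] v=[-1.3450]
Step 22: x=[9.0316] v=[-1.3867]
Step 23: x=[8.9603] v=[-1.4255]
Step 24: x=[8.8872] v=[-1.4613]
Step 25: x=[8.8125] v=[-1.4941]
Step 26: x=[8.7363] v=[-1.5238]
Step 27: x=[8.6588] v=[-1.5503]
Step 28: x=[8.5801] v=[-1.5736]
Step 29: x=[8.5004] v=[-1.5936]
Step 30: x=[8.4199] v=[-1.6103]
Step 31: x=[8.3387] v=[-1.6236]
Step 32: x=[8.2570] v=[-1.6335]
Step 33: x=[8.1750] v=[-1.6400]
Step 34: x=[8.0928] v=[-1.6431]
Step 35: x=[8.0107] v=[-1.6428]
Step 36: x=[7.9287] v=[-1.6391]
Step 37: x=[7.8471] v=[-1.6320]
Step 38: x=[7.7660] v=[-1.6215]
Step 39: x=[7.6856] v=[-1.6076]
Step 40: x=[7.6061] v=[-1.5903]
Step 41: x=[7.5276] v=[-1.5697]
Step 42: x=[7.4503] v=[-1.5459]
Step 43: x=[7.3744] v=[-1.5188]
Step 44: x=[7.3000] v=[-1.4886]
v[0] did not become non-negative within 44 steps; using fallback time=2.2000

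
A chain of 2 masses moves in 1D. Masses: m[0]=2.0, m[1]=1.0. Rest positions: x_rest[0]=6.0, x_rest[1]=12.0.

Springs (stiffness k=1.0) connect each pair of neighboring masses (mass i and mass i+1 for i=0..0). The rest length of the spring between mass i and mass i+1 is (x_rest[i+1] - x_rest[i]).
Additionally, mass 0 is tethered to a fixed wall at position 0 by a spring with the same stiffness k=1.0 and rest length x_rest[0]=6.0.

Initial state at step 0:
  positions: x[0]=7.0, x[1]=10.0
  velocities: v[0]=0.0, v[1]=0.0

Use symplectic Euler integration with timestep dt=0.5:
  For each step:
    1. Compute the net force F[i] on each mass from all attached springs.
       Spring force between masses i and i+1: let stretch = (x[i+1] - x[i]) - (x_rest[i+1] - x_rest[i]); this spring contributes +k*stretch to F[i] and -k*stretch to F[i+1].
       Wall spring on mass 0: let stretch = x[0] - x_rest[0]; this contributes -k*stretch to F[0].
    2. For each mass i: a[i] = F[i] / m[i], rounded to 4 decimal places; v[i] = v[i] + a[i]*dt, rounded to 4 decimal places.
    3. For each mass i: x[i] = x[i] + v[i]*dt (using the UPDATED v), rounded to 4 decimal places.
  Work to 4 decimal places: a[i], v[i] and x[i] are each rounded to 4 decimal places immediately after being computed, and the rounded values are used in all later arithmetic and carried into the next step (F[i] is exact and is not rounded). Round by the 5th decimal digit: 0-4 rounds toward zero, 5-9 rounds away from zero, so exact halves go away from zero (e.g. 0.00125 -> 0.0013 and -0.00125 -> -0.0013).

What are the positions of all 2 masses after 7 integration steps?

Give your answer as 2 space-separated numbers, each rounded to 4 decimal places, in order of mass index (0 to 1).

Step 0: x=[7.0000 10.0000] v=[0.0000 0.0000]
Step 1: x=[6.5000 10.7500] v=[-1.0000 1.5000]
Step 2: x=[5.7188 11.9375] v=[-1.5625 2.3750]
Step 3: x=[5.0001 13.0704] v=[-1.4375 2.2657]
Step 4: x=[4.6651 13.6857] v=[-0.6700 1.2306]
Step 5: x=[4.8746 13.5459] v=[0.4189 -0.2797]
Step 6: x=[5.5587 12.7382] v=[1.3681 -1.6154]
Step 7: x=[6.4454 11.6356] v=[1.7733 -2.2052]

Answer: 6.4454 11.6356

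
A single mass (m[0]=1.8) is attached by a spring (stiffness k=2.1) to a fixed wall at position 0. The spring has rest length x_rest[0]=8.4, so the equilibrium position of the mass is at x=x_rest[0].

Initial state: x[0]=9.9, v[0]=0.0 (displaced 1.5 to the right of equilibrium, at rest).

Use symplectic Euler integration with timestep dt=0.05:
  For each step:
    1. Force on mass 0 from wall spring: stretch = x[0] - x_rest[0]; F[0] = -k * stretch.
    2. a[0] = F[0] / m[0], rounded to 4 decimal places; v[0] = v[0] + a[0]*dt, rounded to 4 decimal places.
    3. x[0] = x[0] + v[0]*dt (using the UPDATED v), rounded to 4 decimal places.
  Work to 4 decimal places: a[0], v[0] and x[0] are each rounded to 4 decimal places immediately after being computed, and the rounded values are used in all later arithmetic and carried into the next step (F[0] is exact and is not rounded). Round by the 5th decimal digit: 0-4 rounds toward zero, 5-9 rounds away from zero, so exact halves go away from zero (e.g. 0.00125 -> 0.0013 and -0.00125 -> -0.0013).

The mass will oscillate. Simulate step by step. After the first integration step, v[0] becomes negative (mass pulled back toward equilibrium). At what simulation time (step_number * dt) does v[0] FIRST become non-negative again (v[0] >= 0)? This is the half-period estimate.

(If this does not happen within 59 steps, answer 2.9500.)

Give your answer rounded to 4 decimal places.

Answer: 2.9500

Derivation:
Step 0: x=[9.9000] v=[0.0000]
Step 1: x=[9.8956] v=[-0.0875]
Step 2: x=[9.8869] v=[-0.1747]
Step 3: x=[9.8738] v=[-0.2614]
Step 4: x=[9.8564] v=[-0.3474]
Step 5: x=[9.8348] v=[-0.4324]
Step 6: x=[9.8090] v=[-0.5161]
Step 7: x=[9.7791] v=[-0.5983]
Step 8: x=[9.7452] v=[-0.6788]
Step 9: x=[9.7073] v=[-0.7573]
Step 10: x=[9.6656] v=[-0.8336]
Step 11: x=[9.6202] v=[-0.9074]
Step 12: x=[9.5713] v=[-0.9786]
Step 13: x=[9.5190] v=[-1.0469]
Step 14: x=[9.4634] v=[-1.1122]
Step 15: x=[9.4047] v=[-1.1742]
Step 16: x=[9.3431] v=[-1.2328]
Step 17: x=[9.2787] v=[-1.2878]
Step 18: x=[9.2117] v=[-1.3391]
Step 19: x=[9.1424] v=[-1.3865]
Step 20: x=[9.0709] v=[-1.4298]
Step 21: x=[8.9975] v=[-1.4689]
Step 22: x=[8.9223] v=[-1.5038]
Step 23: x=[8.8456] v=[-1.5343]
Step 24: x=[8.7676] v=[-1.5603]
Step 25: x=[8.6885] v=[-1.5817]
Step 26: x=[8.6086] v=[-1.5985]
Step 27: x=[8.5281] v=[-1.6107]
Step 28: x=[8.4472] v=[-1.6182]
Step 29: x=[8.3662] v=[-1.6210]
Step 30: x=[8.2853] v=[-1.6190]
Step 31: x=[8.2047] v=[-1.6123]
Step 32: x=[8.1247] v=[-1.6009]
Step 33: x=[8.0455] v=[-1.5848]
Step 34: x=[7.9673] v=[-1.5641]
Step 35: x=[7.8904] v=[-1.5389]
Step 36: x=[7.8149] v=[-1.5092]
Step 37: x=[7.7411] v=[-1.4751]
Step 38: x=[7.6693] v=[-1.4367]
Step 39: x=[7.5996] v=[-1.3941]
Step 40: x=[7.5322] v=[-1.3474]
Step 41: x=[7.4674] v=[-1.2968]
Step 42: x=[7.4053] v=[-1.2424]
Step 43: x=[7.3461] v=[-1.1844]
Step 44: x=[7.2900] v=[-1.1229]
Step 45: x=[7.2371] v=[-1.0582]
Step 46: x=[7.1876] v=[-0.9904]
Step 47: x=[7.1416] v=[-0.9197]
Step 48: x=[7.0993] v=[-0.8463]
Step 49: x=[7.0608] v=[-0.7704]
Step 50: x=[7.0262] v=[-0.6923]
Step 51: x=[6.9956] v=[-0.6122]
Step 52: x=[6.9691] v=[-0.5303]
Step 53: x=[6.9468] v=[-0.4468]
Step 54: x=[6.9287] v=[-0.3620]
Step 55: x=[6.9149] v=[-0.2762]
Step 56: x=[6.9054] v=[-0.1896]
Step 57: x=[6.9003] v=[-0.1024]
Step 58: x=[6.8996] v=[-0.0149]
Step 59: x=[6.9032] v=[0.0726]
First v>=0 after going negative at step 59, time=2.9500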